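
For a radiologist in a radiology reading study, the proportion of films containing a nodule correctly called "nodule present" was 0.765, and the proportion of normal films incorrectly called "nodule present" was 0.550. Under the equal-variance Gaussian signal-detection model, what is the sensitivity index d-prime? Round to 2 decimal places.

d-prime = 0.60

z(0.765) = 0.722, z(0.550) = 0.126
d' = z(H) − z(FA) = 0.722 − 0.126 = 0.596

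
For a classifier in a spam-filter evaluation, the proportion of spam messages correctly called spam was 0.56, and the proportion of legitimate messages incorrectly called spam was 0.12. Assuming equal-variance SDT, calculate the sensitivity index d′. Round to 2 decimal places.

Φ⁻¹(H) = Φ⁻¹(0.56) = 0.1510
Φ⁻¹(FA) = Φ⁻¹(0.12) = -1.1750
d' = z(H) − z(FA) = 0.1510 − (-1.1750) = 1.3260

d′ = 1.33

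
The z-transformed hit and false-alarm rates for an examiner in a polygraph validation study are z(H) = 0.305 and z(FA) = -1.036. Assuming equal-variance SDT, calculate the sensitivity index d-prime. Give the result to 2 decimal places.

d' = z(H) − z(FA) = 0.305 − (-1.036) = 1.341

d-prime = 1.34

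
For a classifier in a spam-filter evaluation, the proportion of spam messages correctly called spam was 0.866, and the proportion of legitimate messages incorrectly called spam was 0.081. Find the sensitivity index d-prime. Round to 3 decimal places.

z(0.866) = 1.1077, z(0.081) = -1.3984
d' = z(H) − z(FA) = 1.1077 − (-1.3984) = 2.5061

d-prime = 2.506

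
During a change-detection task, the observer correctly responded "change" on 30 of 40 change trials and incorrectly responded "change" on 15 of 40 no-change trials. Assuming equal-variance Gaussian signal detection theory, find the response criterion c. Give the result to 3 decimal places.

H = 30/40 = 0.7500
FA = 15/40 = 0.3750
z(H) = z(0.7500) = 0.6745
z(FA) = z(0.3750) = -0.3186
c = −½·[z(H) + z(FA)] = −0.5 × (0.6745 + (-0.3186)) = -0.17795
c < 0: the observer has a liberal response bias.

c = -0.178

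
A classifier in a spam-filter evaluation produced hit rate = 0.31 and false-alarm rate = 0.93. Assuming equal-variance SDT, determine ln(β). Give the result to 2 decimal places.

ln β = 0.97

z(H) = -0.496
z(FA) = 1.476
ln β = −½·[z(H)² − z(FA)²] = −0.5 × (0.246 − 2.179) = 0.9665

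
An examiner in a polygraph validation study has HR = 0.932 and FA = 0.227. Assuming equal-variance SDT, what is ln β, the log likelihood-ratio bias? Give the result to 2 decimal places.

Φ⁻¹(H) = Φ⁻¹(0.932) = 1.491
Φ⁻¹(FA) = Φ⁻¹(0.227) = -0.749
ln β = −½·[z(H)² − z(FA)²] = −0.5 × (2.223 − 0.561) = -0.831

ln β = -0.83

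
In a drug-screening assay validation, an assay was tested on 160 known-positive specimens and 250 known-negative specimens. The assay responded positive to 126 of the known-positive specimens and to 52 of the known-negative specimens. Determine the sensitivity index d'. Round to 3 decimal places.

H = 126/160 = 0.7875
FA = 52/250 = 0.2080
z(H) = z(0.7875) = 0.7978
z(FA) = z(0.2080) = -0.8134
d' = z(H) − z(FA) = 0.7978 − (-0.8134) = 1.6112

d' = 1.611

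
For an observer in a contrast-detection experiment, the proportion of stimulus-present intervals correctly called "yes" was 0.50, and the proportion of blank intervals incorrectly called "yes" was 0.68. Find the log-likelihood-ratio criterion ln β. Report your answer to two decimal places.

ln β = 0.11

Φ⁻¹(H) = 0.000
Φ⁻¹(FA) = 0.468
ln β = −½·[z(H)² − z(FA)²] = −0.5 × (0.000 − 0.219) = 0.1095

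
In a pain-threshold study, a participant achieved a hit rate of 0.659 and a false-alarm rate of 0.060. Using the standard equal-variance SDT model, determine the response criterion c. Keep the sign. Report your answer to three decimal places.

c = 0.573

Φ⁻¹(H) = 0.4097
Φ⁻¹(FA) = -1.5548
c = −½·[z(H) + z(FA)] = −0.5 × (0.4097 + (-1.5548)) = 0.57255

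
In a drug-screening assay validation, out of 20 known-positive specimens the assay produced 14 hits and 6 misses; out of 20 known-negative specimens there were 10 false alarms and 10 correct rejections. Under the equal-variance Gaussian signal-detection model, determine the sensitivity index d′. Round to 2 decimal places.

d′ = 0.52

H = 14/20 = 0.7000
FA = 10/20 = 0.5000
z(H) = z(0.7000) = 0.5244
z(FA) = z(0.5000) = 0.0000
d' = z(H) − z(FA) = 0.5244 − 0.0000 = 0.5244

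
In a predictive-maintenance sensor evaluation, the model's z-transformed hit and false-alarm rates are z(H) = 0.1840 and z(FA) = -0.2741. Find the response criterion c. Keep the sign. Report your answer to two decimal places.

c = 0.05

c = −½·[z(H) + z(FA)] = −½·(0.1840 + (-0.2741)) = 0.04505
c > 0: the model has a conservative response bias.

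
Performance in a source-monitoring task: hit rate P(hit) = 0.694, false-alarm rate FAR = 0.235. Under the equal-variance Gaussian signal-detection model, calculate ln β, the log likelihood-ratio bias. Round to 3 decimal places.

ln β = 0.132

z(H) = z(0.694) = 0.5072
z(FA) = z(0.235) = -0.7225
ln β = −½·[z(H)² − z(FA)²] = −0.5 × (0.2573 − 0.5220) = 0.13235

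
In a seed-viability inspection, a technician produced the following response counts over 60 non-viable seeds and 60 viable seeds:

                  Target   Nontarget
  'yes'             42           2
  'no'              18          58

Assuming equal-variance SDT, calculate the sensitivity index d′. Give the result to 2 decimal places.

H = 42/60 = 0.7000
FA = 2/60 = 0.0333
z(H) = 0.5244
z(FA) = -1.8344
d' = z(H) − z(FA) = 0.5244 − (-1.8344) = 2.3588

d′ = 2.36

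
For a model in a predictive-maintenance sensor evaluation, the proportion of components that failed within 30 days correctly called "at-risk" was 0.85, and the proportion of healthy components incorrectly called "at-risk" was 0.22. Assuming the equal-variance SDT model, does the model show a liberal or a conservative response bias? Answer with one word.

liberal

z(H) = 1.036, z(FA) = -0.772
c = −½·(z(H) + z(FA)) = -0.132
c < 0 → liberal criterion (biased toward responding “yes”).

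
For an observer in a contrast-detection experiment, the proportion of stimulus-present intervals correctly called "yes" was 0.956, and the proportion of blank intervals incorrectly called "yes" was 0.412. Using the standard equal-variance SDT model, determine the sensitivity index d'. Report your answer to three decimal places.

z(H) = 1.7060
z(FA) = -0.2224
d' = z(H) − z(FA) = 1.7060 − (-0.2224) = 1.9284

d' = 1.928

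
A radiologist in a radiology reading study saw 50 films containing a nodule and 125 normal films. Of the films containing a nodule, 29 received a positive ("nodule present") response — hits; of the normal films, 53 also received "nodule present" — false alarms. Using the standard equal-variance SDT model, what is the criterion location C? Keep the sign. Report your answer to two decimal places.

H = 29/50 = 0.5800
FA = 53/125 = 0.4240
z(H) = z(0.5800) = 0.202
z(FA) = z(0.4240) = -0.192
c = −½·[z(H) + z(FA)] = −0.5 × (0.202 + (-0.192)) = -0.005

C = -0.01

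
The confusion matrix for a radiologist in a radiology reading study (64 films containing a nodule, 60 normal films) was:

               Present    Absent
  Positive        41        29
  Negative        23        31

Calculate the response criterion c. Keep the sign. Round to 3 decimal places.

H = 41/64 = 0.6406
FA = 29/60 = 0.4833
z(H) = z(0.6406) = 0.3601
z(FA) = z(0.4833) = -0.0419
c = −½·[z(H) + z(FA)] = −0.5 × (0.3601 + (-0.0419)) = -0.1591

c = -0.159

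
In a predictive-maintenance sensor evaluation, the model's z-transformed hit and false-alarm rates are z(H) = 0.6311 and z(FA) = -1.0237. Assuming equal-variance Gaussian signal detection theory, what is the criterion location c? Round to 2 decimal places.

c = 0.20

c = −½·[z(H) + z(FA)] = −½·(0.6311 + (-1.0237)) = 0.1963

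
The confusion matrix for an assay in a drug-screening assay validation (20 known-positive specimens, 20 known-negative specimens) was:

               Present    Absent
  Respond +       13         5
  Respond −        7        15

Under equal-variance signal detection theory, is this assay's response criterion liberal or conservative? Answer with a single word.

conservative

z(H) = 0.385, z(FA) = -0.674
c = −½·(z(H) + z(FA)) = 0.1445
c > 0 → conservative criterion (biased toward responding “no”).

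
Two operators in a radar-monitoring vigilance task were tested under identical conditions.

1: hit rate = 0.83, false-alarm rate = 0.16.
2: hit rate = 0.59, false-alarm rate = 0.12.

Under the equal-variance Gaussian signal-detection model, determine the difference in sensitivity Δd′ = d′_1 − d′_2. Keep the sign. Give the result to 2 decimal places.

Δd′ = 0.55

1: z(0.83) = 0.954, z(0.16) = -0.994, d' = 1.948
2: z(0.59) = 0.228, z(0.12) = -1.175, d' = 1.403
Δd' = d'_1 − d'_2 = 1.948 − 1.403 = 0.545
1 has the higher sensitivity.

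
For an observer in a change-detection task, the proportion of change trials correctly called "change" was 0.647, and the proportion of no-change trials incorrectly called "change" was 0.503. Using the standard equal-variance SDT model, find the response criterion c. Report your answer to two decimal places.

z(0.647) = 0.377, z(0.503) = 0.008
c = −½·[z(H) + z(FA)] = −0.5 × (0.377 + 0.008) = -0.1925
c < 0: the observer has a liberal response bias.

c = -0.19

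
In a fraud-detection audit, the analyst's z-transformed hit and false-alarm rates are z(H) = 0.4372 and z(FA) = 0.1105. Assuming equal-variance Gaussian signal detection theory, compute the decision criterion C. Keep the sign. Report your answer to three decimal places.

c = −½·[z(H) + z(FA)] = −½·(0.4372 + 0.1105) = -0.27385
c < 0: the analyst has a liberal response bias.

C = -0.274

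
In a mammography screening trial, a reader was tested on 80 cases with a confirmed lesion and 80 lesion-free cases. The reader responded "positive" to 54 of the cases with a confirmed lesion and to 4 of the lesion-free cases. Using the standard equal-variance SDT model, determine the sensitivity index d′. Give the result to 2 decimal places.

d′ = 2.10

H = 54/80 = 0.6750
FA = 4/80 = 0.0500
z(H) = 0.4538
z(FA) = -1.6449
d' = z(H) − z(FA) = 0.4538 − (-1.6449) = 2.0987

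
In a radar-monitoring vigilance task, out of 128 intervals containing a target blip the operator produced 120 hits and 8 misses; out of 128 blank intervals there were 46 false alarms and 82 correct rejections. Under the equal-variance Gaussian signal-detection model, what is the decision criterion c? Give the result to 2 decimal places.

H = 120/128 = 0.9375
FA = 46/128 = 0.3594
z(H) = 1.534
z(FA) = -0.360
c = −½·[z(H) + z(FA)] = −0.5 × (1.534 + (-0.360)) = -0.587

c = -0.59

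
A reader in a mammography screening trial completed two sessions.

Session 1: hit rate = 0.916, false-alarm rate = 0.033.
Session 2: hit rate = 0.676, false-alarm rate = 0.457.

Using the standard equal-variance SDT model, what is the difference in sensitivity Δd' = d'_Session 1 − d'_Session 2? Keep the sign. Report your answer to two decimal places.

Δd' = 2.65

Session 1: z(0.916) = 1.379, z(0.033) = -1.838, d' = 3.217
Session 2: z(0.676) = 0.457, z(0.457) = -0.108, d' = 0.565
Δd' = d'_Session 1 − d'_Session 2 = 3.217 − 0.565 = 2.652
Session 1 has the higher sensitivity.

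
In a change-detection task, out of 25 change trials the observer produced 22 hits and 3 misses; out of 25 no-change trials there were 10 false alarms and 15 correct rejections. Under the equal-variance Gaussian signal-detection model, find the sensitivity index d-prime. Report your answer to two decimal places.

H = 22/25 = 0.8800
FA = 10/25 = 0.4000
Φ⁻¹(H) = 1.175
Φ⁻¹(FA) = -0.253
d' = z(H) − z(FA) = 1.175 − (-0.253) = 1.428

d-prime = 1.43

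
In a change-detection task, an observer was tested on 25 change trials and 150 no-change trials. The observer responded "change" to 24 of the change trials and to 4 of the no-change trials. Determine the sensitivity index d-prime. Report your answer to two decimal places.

d-prime = 3.68

H = 24/25 = 0.9600
FA = 4/150 = 0.0267
z(H) = 1.751
z(FA) = -1.932
d' = z(H) − z(FA) = 1.751 − (-1.932) = 3.683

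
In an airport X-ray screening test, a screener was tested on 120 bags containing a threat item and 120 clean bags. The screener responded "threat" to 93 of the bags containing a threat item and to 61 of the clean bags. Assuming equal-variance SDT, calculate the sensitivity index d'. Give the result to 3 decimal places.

H = 93/120 = 0.7750
FA = 61/120 = 0.5083
z(H) = 0.7554
z(FA) = 0.0208
d' = z(H) − z(FA) = 0.7554 − 0.0208 = 0.7346

d' = 0.735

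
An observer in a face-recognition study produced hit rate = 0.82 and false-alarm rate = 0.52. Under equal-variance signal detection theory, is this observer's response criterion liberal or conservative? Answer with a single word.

liberal

z(H) = 0.915, z(FA) = 0.050
c = −½·(z(H) + z(FA)) = -0.4825
c < 0 → liberal criterion (biased toward responding “yes”).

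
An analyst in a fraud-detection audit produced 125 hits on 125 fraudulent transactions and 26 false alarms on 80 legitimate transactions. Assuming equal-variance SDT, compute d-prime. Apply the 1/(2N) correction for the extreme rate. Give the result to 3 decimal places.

d-prime = 3.106

The hit rate is 125/125 = 1, so apply the 1/(2N) correction: H → 1 − 1/(2·125) = 0.99600.
z(H) = z(0.99600) = 2.6521
z(FA) = z(0.32500) = -0.4538
d' = 2.6521 − (-0.4538) = 3.1059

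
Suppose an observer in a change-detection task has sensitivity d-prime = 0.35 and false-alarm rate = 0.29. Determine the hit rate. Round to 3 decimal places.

hit rate = 0.419

z(false-alarm rate) = z(0.29) = -0.5534
z(H) = z(FA) + d' = -0.5534 + 0.35 = -0.2034
hit rate = Φ(-0.2034) = 0.4194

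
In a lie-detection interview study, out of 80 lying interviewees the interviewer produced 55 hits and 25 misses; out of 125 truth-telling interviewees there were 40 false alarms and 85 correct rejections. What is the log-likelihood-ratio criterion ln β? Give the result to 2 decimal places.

ln β = -0.01

H = 55/80 = 0.6875
FA = 40/125 = 0.3200
Φ⁻¹(0.6875) = 0.489, Φ⁻¹(0.3200) = -0.468
ln β = −½·[z(H)² − z(FA)²] = −0.5 × (0.239 − 0.219) = -0.010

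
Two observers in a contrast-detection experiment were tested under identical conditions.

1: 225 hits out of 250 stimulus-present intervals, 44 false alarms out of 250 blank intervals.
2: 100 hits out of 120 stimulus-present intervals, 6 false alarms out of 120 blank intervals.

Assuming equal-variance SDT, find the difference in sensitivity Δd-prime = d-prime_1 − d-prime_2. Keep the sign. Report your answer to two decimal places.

Δd-prime = -0.40

1: z(0.9000) = 1.282, z(0.1760) = -0.931, d' = 2.213
2: z(0.8333) = 0.967, z(0.0500) = -1.645, d' = 2.612
Δd' = d'_1 − d'_2 = 2.213 − 2.612 = -0.399
2 has the higher sensitivity.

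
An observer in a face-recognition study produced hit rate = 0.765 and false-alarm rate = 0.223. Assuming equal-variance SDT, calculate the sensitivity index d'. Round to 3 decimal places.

d' = 1.485

z(0.765) = 0.7225, z(0.223) = -0.7621
d' = z(H) − z(FA) = 0.7225 − (-0.7621) = 1.4846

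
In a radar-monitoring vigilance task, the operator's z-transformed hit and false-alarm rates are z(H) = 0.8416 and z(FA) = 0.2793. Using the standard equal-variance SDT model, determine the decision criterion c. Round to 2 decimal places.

c = −½·[z(H) + z(FA)] = −½·(0.8416 + 0.2793) = -0.56045
c < 0: the operator has a liberal response bias.

c = -0.56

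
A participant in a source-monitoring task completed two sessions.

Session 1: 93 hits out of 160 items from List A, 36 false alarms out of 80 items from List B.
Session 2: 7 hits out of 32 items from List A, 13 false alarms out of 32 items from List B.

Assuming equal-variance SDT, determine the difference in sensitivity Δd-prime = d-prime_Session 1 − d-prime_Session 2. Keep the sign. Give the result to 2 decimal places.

Δd-prime = 0.87

Session 1: z(0.5813) = 0.205, z(0.4500) = -0.126, d' = 0.331
Session 2: z(0.2188) = -0.776, z(0.4062) = -0.237, d' = -0.539
Δd' = d'_Session 1 − d'_Session 2 = 0.331 − (-0.539) = 0.870
Session 1 has the higher sensitivity.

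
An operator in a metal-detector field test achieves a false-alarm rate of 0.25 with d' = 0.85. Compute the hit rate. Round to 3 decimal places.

z(false-alarm rate) = z(0.25) = -0.6745
z(H) = z(FA) + d' = -0.6745 + 0.85 = 0.1755
hit rate = Φ(0.1755) = 0.5697

hit rate = 0.570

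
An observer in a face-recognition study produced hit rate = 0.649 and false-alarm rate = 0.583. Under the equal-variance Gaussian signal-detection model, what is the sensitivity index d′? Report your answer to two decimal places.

z(0.649) = 0.3826, z(0.583) = 0.2096
d' = z(H) − z(FA) = 0.3826 − 0.2096 = 0.1730

d′ = 0.17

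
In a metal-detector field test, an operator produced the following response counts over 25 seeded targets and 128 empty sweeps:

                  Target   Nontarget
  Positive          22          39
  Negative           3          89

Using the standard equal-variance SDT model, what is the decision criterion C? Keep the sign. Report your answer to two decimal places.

C = -0.33

H = 22/25 = 0.8800
FA = 39/128 = 0.3047
z(H) = z(0.8800) = 1.175
z(FA) = z(0.3047) = -0.511
c = −½·[z(H) + z(FA)] = −0.5 × (1.175 + (-0.511)) = -0.332
c < 0: the operator has a liberal response bias.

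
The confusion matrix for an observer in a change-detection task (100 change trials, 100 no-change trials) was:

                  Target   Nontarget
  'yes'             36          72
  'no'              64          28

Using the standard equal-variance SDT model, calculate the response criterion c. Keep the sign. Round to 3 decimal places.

H = 36/100 = 0.3600
FA = 72/100 = 0.7200
z(H) = -0.3585
z(FA) = 0.5828
c = −½·[z(H) + z(FA)] = −0.5 × (-0.3585 + 0.5828) = -0.11215

c = -0.112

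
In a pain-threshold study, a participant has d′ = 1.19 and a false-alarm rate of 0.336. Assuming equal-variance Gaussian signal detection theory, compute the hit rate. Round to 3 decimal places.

hit rate = 0.778

z(false-alarm rate) = z(0.336) = -0.4234
z(H) = z(FA) + d' = -0.4234 + 1.19 = 0.7666
hit rate = Φ(0.7666) = 0.7783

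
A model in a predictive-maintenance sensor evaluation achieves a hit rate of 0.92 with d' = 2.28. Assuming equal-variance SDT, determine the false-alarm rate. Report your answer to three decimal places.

z(hit rate) = z(0.92) = 1.4051
z(FA) = z(H) − d' = 1.4051 − 2.28 = -0.8749
false-alarm rate = Φ(-0.8749) = 0.1908

false-alarm rate = 0.191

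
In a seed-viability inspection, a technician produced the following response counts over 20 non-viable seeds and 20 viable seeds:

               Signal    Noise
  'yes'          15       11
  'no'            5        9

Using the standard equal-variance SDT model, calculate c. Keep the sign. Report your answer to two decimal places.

c = -0.40

H = 15/20 = 0.7500
FA = 11/20 = 0.5500
Φ⁻¹(0.7500) = 0.674, Φ⁻¹(0.5500) = 0.126
c = −½·[z(H) + z(FA)] = −0.5 × (0.674 + 0.126) = -0.400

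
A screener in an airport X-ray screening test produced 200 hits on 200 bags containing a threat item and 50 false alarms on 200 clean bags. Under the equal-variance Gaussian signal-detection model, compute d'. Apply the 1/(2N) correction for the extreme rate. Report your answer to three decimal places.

d' = 3.482

The hit rate is 200/200 = 1, so apply the 1/(2N) correction: H → 1 − 1/(2·200) = 0.99750.
z(H) = z(0.99750) = 2.8070
z(FA) = z(0.25000) = -0.6745
d' = 2.8070 − (-0.6745) = 3.4815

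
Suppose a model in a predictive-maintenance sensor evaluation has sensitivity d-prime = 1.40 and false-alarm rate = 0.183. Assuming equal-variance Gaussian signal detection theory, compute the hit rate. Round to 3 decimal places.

hit rate = 0.690

z(false-alarm rate) = z(0.183) = -0.9040
z(H) = z(FA) + d' = -0.9040 + 1.40 = 0.4960
hit rate = Φ(0.4960) = 0.6901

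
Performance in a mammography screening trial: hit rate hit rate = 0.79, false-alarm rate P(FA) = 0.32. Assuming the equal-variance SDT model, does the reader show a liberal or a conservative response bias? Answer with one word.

z(H) = 0.806, z(FA) = -0.468
c = −½·(z(H) + z(FA)) = -0.169
c < 0 → liberal criterion (biased toward responding “yes”).

liberal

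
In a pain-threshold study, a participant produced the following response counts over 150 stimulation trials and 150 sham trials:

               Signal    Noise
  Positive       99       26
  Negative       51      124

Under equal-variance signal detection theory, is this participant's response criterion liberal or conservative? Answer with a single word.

z(H) = 0.412, z(FA) = -0.941
c = −½·(z(H) + z(FA)) = 0.2645
c > 0 → conservative criterion (biased toward responding “no”).

conservative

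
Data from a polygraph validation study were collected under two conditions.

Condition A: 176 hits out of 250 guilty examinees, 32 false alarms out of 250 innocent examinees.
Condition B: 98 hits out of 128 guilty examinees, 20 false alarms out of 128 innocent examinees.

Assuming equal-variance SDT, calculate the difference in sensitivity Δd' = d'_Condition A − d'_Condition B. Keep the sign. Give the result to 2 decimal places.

Δd' = -0.06

Condition A: z(0.7040) = 0.536, z(0.1280) = -1.136, d' = 1.672
Condition B: z(0.7656) = 0.724, z(0.1562) = -1.010, d' = 1.734
Δd' = d'_Condition A − d'_Condition B = 1.672 − 1.734 = -0.062
Condition B has the higher sensitivity.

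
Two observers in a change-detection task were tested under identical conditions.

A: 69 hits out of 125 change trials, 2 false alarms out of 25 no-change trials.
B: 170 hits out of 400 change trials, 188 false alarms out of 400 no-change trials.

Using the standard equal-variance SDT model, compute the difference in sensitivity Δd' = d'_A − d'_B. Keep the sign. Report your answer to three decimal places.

A: z(0.5520) = 0.1307, z(0.0800) = -1.4051, d' = 1.5358
B: z(0.4250) = -0.1891, z(0.4700) = -0.0753, d' = -0.1138
Δd' = d'_A − d'_B = 1.5358 − (-0.1138) = 1.6496
A has the higher sensitivity.

Δd' = 1.650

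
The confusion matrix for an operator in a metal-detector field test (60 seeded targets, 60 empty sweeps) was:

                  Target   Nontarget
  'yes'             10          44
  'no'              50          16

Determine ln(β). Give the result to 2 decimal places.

ln β = -0.27

H = 10/60 = 0.1667
FA = 44/60 = 0.7333
Φ⁻¹(0.1667) = -0.967, Φ⁻¹(0.7333) = 0.623
ln β = −½·[z(H)² − z(FA)²] = −0.5 × (0.935 − 0.388) = -0.2735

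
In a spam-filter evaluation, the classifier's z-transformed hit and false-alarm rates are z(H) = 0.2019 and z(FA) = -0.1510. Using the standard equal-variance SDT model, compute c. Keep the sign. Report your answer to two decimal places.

c = -0.03

c = −½·[z(H) + z(FA)] = −½·(0.2019 + (-0.1510)) = -0.02545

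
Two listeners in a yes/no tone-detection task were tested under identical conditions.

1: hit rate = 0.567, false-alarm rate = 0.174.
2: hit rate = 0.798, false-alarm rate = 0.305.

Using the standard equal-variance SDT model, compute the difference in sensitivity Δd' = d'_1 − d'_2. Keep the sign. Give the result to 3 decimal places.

1: z(0.567) = 0.1687, z(0.174) = -0.9385, d' = 1.1072
2: z(0.798) = 0.8345, z(0.305) = -0.5101, d' = 1.3446
Δd' = d'_1 − d'_2 = 1.1072 − 1.3446 = -0.2374
2 has the higher sensitivity.

Δd' = -0.237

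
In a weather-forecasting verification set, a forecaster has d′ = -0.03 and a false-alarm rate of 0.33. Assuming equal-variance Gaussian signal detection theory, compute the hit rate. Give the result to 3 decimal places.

hit rate = 0.319

z(false-alarm rate) = z(0.33) = -0.4399
z(H) = z(FA) + d' = -0.4399 + (-0.03) = -0.4699
hit rate = Φ(-0.4699) = 0.3192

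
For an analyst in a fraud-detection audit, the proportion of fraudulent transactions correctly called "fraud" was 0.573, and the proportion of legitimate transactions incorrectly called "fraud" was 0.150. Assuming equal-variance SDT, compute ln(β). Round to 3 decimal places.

ln β = 0.520

Φ⁻¹(H) = Φ⁻¹(0.573) = 0.1840
Φ⁻¹(FA) = Φ⁻¹(0.150) = -1.0364
ln β = −½·[z(H)² − z(FA)²] = −0.5 × (0.0339 − 1.0741) = 0.5201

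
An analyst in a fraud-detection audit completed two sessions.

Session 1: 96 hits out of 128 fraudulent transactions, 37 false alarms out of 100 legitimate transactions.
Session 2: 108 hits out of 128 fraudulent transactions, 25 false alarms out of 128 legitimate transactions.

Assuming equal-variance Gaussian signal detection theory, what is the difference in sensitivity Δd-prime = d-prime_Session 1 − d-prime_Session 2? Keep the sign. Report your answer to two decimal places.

Δd-prime = -0.86

Session 1: z(0.7500) = 0.674, z(0.3700) = -0.332, d' = 1.006
Session 2: z(0.8438) = 1.010, z(0.1953) = -0.859, d' = 1.869
Δd' = d'_Session 1 − d'_Session 2 = 1.006 − 1.869 = -0.863
Session 2 has the higher sensitivity.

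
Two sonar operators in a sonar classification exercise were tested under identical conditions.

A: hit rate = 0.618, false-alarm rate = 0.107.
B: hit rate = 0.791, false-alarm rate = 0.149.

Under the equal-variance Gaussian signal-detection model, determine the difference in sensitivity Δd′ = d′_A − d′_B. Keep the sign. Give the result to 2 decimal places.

Δd′ = -0.31

A: z(0.618) = 0.300, z(0.107) = -1.243, d' = 1.543
B: z(0.791) = 0.810, z(0.149) = -1.041, d' = 1.851
Δd' = d'_A − d'_B = 1.543 − 1.851 = -0.308
B has the higher sensitivity.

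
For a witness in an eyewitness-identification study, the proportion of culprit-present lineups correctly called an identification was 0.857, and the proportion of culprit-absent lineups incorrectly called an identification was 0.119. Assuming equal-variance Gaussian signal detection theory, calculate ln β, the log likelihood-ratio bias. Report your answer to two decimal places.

Φ⁻¹(H) = 1.067
Φ⁻¹(FA) = -1.180
ln β = −½·[z(H)² − z(FA)²] = −0.5 × (1.138 − 1.392) = 0.127

ln β = 0.13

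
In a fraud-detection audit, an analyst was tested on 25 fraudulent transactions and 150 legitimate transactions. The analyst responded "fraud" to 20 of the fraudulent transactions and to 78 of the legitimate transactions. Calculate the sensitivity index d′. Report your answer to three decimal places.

d′ = 0.791

H = 20/25 = 0.8000
FA = 78/150 = 0.5200
z(H) = 0.8416
z(FA) = 0.0502
d' = z(H) − z(FA) = 0.8416 − 0.0502 = 0.7914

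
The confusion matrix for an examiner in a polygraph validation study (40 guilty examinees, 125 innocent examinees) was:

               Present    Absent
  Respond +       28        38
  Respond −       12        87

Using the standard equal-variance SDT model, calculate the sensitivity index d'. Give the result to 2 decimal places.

d' = 1.04

H = 28/40 = 0.7000
FA = 38/125 = 0.3040
z(H) = 0.5244
z(FA) = -0.5129
d' = z(H) − z(FA) = 0.5244 − (-0.5129) = 1.0373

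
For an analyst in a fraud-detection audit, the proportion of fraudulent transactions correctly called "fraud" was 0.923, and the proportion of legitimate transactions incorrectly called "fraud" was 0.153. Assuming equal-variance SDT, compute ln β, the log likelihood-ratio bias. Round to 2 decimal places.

Φ⁻¹(0.923) = 1.426, Φ⁻¹(0.153) = -1.024
ln β = −½·[z(H)² − z(FA)²] = −0.5 × (2.033 − 1.049) = -0.492

ln β = -0.49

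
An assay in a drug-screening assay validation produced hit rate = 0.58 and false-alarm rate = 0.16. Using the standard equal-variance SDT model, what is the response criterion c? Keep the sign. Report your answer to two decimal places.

Φ⁻¹(0.58) = 0.2019, Φ⁻¹(0.16) = -0.9945
c = −½·[z(H) + z(FA)] = −0.5 × (0.2019 + (-0.9945)) = 0.3963
c > 0: the assay has a conservative response bias.

c = 0.40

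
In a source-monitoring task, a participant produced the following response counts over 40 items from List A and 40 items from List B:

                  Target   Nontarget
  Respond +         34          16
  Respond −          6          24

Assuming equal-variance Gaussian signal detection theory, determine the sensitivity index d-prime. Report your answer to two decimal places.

d-prime = 1.29

H = 34/40 = 0.8500
FA = 16/40 = 0.4000
Φ⁻¹(H) = 1.0364
Φ⁻¹(FA) = -0.2533
d' = z(H) − z(FA) = 1.0364 − (-0.2533) = 1.2897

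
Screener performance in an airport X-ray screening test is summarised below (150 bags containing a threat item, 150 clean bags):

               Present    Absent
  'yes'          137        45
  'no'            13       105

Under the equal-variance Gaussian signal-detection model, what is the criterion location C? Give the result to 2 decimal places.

H = 137/150 = 0.9133
FA = 45/150 = 0.3000
z(H) = z(0.9133) = 1.361
z(FA) = z(0.3000) = -0.524
c = −½·[z(H) + z(FA)] = −0.5 × (1.361 + (-0.524)) = -0.4185
c < 0: the screener has a liberal response bias.

C = -0.42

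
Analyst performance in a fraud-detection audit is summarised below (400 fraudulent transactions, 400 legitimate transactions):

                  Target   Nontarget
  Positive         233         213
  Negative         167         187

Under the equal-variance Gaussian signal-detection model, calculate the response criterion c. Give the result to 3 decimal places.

H = 233/400 = 0.5825
FA = 213/400 = 0.5325
z(H) = z(0.5825) = 0.2083
z(FA) = z(0.5325) = 0.0816
c = −½·[z(H) + z(FA)] = −0.5 × (0.2083 + 0.0816) = -0.14495

c = -0.145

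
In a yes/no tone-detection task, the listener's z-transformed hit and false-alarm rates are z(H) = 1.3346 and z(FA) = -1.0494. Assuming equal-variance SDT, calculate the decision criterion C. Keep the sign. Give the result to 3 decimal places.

C = -0.143

c = −½·[z(H) + z(FA)] = −½·(1.3346 + (-1.0494)) = -0.1426
c < 0: the listener has a liberal response bias.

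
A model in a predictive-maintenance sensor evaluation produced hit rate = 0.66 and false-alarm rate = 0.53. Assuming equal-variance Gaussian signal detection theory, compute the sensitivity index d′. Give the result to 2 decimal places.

z(H) = 0.412
z(FA) = 0.075
d' = z(H) − z(FA) = 0.412 − 0.075 = 0.337

d′ = 0.34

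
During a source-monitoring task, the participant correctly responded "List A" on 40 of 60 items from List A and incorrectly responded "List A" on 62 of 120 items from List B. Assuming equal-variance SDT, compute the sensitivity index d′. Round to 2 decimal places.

H = 40/60 = 0.6667
FA = 62/120 = 0.5167
z(0.6667) = 0.4308, z(0.5167) = 0.0419
d' = z(H) − z(FA) = 0.4308 − 0.0419 = 0.3889

d′ = 0.39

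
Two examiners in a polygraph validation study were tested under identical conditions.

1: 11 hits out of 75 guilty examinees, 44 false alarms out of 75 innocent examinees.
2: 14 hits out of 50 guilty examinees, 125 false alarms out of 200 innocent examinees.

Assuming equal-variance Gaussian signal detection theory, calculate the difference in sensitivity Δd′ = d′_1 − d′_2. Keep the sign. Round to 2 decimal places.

Δd′ = -0.37

1: z(0.1467) = -1.051, z(0.5867) = 0.219, d' = -1.270
2: z(0.2800) = -0.583, z(0.6250) = 0.319, d' = -0.902
Δd' = d'_1 − d'_2 = -1.270 − (-0.902) = -0.368
2 has the higher sensitivity.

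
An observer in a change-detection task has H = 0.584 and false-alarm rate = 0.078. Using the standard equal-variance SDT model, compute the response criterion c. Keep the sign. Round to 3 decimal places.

c = 0.603

Φ⁻¹(0.584) = 0.2121, Φ⁻¹(0.078) = -1.4187
c = −½·[z(H) + z(FA)] = −0.5 × (0.2121 + (-1.4187)) = 0.6033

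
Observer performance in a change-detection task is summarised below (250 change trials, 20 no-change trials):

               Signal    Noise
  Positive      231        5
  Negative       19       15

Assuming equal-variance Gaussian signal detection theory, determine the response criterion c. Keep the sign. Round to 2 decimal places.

H = 231/250 = 0.9240
FA = 5/20 = 0.2500
z(H) = 1.4325
z(FA) = -0.6745
c = −½·[z(H) + z(FA)] = −0.5 × (1.4325 + (-0.6745)) = -0.3790
c < 0: the observer has a liberal response bias.

c = -0.38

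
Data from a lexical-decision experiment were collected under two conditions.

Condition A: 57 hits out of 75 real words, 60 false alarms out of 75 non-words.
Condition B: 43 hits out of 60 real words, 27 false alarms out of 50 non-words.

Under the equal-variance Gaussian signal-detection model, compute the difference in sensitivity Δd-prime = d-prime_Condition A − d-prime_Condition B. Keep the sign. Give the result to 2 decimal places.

Δd-prime = -0.61

Condition A: z(0.7600) = 0.706, z(0.8000) = 0.842, d' = -0.136
Condition B: z(0.7167) = 0.573, z(0.5400) = 0.100, d' = 0.473
Δd' = d'_Condition A − d'_Condition B = -0.136 − 0.473 = -0.609
Condition B has the higher sensitivity.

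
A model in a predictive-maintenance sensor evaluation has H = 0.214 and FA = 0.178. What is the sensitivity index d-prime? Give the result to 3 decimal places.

Φ⁻¹(H) = -0.7926
Φ⁻¹(FA) = -0.9230
d' = z(H) − z(FA) = -0.7926 − (-0.9230) = 0.1304

d-prime = 0.130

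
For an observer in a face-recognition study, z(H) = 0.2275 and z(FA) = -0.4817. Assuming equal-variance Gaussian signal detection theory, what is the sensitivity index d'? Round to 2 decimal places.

d' = 0.71

d' = z(H) − z(FA) = 0.2275 − (-0.4817) = 0.7092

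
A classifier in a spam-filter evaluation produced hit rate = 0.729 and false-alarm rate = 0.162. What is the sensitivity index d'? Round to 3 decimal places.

z(H) = 0.6098
z(FA) = -0.9863
d' = z(H) − z(FA) = 0.6098 − (-0.9863) = 1.5961

d' = 1.596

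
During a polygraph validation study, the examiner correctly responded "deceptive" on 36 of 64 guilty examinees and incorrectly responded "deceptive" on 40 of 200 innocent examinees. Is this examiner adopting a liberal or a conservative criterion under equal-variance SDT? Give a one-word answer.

z(H) = 0.157, z(FA) = -0.842
c = −½·(z(H) + z(FA)) = 0.3425
c > 0 → conservative criterion (biased toward responding “no”).

conservative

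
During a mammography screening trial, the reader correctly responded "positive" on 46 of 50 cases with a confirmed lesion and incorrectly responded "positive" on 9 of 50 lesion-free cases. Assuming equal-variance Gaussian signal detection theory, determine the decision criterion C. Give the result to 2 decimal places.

C = -0.24

H = 46/50 = 0.9200
FA = 9/50 = 0.1800
Φ⁻¹(H) = 1.4051
Φ⁻¹(FA) = -0.9154
c = −½·[z(H) + z(FA)] = −0.5 × (1.4051 + (-0.9154)) = -0.24485
c < 0: the reader has a liberal response bias.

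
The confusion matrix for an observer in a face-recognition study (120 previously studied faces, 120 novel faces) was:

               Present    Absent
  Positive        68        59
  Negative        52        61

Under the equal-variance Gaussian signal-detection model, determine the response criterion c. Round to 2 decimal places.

c = -0.07

H = 68/120 = 0.5667
FA = 59/120 = 0.4917
z(H) = z(0.5667) = 0.168
z(FA) = z(0.4917) = -0.021
c = −½·[z(H) + z(FA)] = −0.5 × (0.168 + (-0.021)) = -0.0735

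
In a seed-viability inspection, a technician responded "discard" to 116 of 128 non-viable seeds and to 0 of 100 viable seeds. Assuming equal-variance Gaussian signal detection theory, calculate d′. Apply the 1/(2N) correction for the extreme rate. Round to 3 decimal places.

d′ = 3.894

The false-alarm rate is 0/100 = 0, so apply the 1/(2N) correction: FA → 1/(2·100) = 0.00500.
z(H) = z(0.90625) = 1.3180
z(FA) = z(0.00500) = -2.5758
d' = 1.3180 − (-2.5758) = 3.8938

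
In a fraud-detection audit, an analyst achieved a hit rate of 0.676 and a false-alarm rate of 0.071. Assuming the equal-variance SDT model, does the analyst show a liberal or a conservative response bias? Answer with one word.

z(H) = 0.457, z(FA) = -1.468
c = −½·(z(H) + z(FA)) = 0.5055
c > 0 → conservative criterion (biased toward responding “no”).

conservative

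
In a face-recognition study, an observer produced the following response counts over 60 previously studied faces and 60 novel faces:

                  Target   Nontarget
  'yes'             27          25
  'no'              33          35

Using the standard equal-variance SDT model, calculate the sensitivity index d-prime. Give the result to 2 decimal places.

d-prime = 0.08

H = 27/60 = 0.4500
FA = 25/60 = 0.4167
z(0.4500) = -0.126, z(0.4167) = -0.210
d' = z(H) − z(FA) = -0.126 − (-0.210) = 0.084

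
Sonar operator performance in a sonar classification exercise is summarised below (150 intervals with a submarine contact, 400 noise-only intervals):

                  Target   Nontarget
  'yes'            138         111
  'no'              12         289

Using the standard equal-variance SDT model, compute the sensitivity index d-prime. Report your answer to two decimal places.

H = 138/150 = 0.9200
FA = 111/400 = 0.2775
Φ⁻¹(0.9200) = 1.405, Φ⁻¹(0.2775) = -0.590
d' = z(H) − z(FA) = 1.405 − (-0.590) = 1.995

d-prime = 2.00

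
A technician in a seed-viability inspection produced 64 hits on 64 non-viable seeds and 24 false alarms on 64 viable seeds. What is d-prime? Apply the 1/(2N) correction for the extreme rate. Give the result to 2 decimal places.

d-prime = 2.74

The hit rate is 64/64 = 1, so apply the 1/(2N) correction: H → 1 − 1/(2·64) = 0.99219.
z(H) = z(0.99219) = 2.418
z(FA) = z(0.37500) = -0.319
d' = 2.418 − (-0.319) = 2.737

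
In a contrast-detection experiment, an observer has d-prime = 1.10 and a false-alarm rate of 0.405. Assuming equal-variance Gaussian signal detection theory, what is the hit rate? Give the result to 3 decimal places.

z(false-alarm rate) = z(0.405) = -0.2404
z(H) = z(FA) + d' = -0.2404 + 1.10 = 0.8596
hit rate = Φ(0.8596) = 0.8050

hit rate = 0.805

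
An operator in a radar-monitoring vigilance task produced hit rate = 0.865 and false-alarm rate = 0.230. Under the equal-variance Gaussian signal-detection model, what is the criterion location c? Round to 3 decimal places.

z(0.865) = 1.1031, z(0.230) = -0.7388
c = −½·[z(H) + z(FA)] = −0.5 × (1.1031 + (-0.7388)) = -0.18215

c = -0.182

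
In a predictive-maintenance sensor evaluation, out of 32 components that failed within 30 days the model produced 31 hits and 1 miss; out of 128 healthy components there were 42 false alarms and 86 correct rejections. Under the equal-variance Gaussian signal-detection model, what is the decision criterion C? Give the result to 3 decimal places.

C = -0.709

H = 31/32 = 0.9688
FA = 42/128 = 0.3281
z(H) = 1.8634
z(FA) = -0.4452
c = −½·[z(H) + z(FA)] = −0.5 × (1.8634 + (-0.4452)) = -0.7091
c < 0: the model has a liberal response bias.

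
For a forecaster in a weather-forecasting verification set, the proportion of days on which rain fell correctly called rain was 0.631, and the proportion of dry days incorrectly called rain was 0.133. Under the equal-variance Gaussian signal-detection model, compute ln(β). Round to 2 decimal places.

ln β = 0.56

z(0.631) = 0.335, z(0.133) = -1.112
ln β = −½·[z(H)² − z(FA)²] = −0.5 × (0.112 − 1.237) = 0.5625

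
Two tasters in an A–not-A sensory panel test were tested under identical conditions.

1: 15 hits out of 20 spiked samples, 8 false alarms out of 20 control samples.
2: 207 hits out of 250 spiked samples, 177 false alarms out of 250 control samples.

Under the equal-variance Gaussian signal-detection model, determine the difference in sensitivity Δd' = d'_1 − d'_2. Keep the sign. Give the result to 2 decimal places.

Δd' = 0.53

1: z(0.7500) = 0.674, z(0.4000) = -0.253, d' = 0.927
2: z(0.8280) = 0.946, z(0.7080) = 0.548, d' = 0.398
Δd' = d'_1 − d'_2 = 0.927 − 0.398 = 0.529
1 has the higher sensitivity.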